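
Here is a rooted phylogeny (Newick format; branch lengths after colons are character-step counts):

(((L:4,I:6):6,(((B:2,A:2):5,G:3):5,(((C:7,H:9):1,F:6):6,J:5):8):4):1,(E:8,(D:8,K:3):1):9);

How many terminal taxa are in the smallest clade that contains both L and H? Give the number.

9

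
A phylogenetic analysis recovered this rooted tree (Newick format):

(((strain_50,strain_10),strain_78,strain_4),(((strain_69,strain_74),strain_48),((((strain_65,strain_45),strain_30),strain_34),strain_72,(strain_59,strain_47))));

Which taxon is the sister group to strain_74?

strain_74 attaches to the tree at the node subtending (strain_69,strain_74).
The other lineage descending from that same node — the sister group — is the single tip strain_69.

strain_69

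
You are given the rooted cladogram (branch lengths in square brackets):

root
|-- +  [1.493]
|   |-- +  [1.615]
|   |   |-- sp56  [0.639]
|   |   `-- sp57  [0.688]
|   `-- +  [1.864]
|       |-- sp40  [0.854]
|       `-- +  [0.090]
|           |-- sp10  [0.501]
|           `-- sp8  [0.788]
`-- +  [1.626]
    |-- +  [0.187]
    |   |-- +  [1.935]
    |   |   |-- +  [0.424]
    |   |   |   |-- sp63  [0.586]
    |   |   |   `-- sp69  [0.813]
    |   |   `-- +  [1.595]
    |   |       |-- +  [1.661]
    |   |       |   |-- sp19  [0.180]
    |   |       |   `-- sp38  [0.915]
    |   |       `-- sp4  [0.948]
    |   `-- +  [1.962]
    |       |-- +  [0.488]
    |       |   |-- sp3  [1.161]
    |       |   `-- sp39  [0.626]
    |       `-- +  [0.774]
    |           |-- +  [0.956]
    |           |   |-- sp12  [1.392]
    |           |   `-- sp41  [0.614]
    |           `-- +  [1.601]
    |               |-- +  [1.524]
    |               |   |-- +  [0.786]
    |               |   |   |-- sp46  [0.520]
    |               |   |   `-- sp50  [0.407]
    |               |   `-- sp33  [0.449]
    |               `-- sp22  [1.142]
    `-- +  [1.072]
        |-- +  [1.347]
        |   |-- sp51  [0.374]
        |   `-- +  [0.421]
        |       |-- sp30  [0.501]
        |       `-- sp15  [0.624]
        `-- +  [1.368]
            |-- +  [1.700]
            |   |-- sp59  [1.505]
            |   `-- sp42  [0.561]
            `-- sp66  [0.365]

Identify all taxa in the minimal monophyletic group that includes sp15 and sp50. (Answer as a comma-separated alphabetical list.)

Tracing sp15: it sits inside (sp30,sp15).
Tracing sp50: it sits inside (sp46,sp50).
The smallest clade enclosing both is ((((sp63,sp69),((sp19,sp38),sp4)),((sp3,sp39),((sp12,sp41),(((sp46,sp50),sp33),sp22)))),((sp51,(sp30,sp15)),((sp59,sp42),sp66))); the answer is its 19 terminal taxa in alphabetical order.

sp12, sp15, sp19, sp22, sp3, sp30, sp33, sp38, sp39, sp4, sp41, sp42, sp46, sp50, sp51, sp59, sp63, sp66, sp69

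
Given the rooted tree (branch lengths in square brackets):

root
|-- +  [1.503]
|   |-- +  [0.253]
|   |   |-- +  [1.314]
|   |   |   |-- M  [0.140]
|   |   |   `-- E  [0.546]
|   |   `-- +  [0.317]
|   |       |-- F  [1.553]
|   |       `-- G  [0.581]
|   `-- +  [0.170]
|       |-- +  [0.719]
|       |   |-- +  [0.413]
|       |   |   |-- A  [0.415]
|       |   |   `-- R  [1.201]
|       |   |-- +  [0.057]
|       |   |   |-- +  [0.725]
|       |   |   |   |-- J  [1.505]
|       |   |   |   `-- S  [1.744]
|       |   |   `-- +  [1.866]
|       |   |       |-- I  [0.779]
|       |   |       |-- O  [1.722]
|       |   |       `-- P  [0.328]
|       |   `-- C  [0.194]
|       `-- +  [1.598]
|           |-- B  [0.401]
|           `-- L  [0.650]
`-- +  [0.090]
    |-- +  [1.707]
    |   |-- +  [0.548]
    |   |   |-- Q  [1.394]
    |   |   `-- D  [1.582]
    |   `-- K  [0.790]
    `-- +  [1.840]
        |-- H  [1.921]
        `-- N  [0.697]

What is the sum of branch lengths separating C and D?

The path runs C → … → MRCA → … → D; the MRCA is the root of the tree.
Branch lengths along that path: 0.194 + 0.719 + 0.170 + 1.503 + 0.090 + 1.707 + 0.548 + 1.582 = 6.513.

6.513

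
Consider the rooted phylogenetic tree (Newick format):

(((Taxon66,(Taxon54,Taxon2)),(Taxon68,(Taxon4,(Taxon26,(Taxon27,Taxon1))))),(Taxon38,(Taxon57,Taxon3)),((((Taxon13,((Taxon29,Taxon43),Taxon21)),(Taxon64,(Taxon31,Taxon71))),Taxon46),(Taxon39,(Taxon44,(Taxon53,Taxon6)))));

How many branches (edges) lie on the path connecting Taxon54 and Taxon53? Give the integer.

The MRCA of Taxon54 and Taxon53 is the root of the tree.
From Taxon54 up to that node: 4 branches. From Taxon53 up to the same node: 5 branches. Total: 4 + 5 = 9.

9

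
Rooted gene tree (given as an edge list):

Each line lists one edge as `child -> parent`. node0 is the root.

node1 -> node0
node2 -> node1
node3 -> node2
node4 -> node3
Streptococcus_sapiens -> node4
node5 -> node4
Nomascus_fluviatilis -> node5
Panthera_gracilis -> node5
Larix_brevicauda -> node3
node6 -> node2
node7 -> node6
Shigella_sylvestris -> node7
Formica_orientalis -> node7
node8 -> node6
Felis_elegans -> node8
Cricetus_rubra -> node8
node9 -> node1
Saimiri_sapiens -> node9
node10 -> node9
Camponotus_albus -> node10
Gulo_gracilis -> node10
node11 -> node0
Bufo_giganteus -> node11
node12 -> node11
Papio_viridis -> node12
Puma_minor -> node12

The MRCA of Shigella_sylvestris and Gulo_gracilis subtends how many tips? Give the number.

The MRCA of Shigella_sylvestris and Gulo_gracilis is the node subtending ((((Streptococcus_sapiens,(Nomascus_fluviatilis,Panthera_gracilis)),Larix_brevicauda),((Shigella_sylvestris,Formica_orientalis),(Felis_elegans,Cricetus_rubra))),(Saimiri_sapiens,(Camponotus_albus,Gulo_gracilis))).
That clade contains 11 terminal taxa: Camponotus_albus, Cricetus_rubra, Felis_elegans, Formica_orientalis, Gulo_gracilis, Larix_brevicauda, Nomascus_fluviatilis, Panthera_gracilis, Saimiri_sapiens, Shigella_sylvestris, Streptococcus_sapiens.

11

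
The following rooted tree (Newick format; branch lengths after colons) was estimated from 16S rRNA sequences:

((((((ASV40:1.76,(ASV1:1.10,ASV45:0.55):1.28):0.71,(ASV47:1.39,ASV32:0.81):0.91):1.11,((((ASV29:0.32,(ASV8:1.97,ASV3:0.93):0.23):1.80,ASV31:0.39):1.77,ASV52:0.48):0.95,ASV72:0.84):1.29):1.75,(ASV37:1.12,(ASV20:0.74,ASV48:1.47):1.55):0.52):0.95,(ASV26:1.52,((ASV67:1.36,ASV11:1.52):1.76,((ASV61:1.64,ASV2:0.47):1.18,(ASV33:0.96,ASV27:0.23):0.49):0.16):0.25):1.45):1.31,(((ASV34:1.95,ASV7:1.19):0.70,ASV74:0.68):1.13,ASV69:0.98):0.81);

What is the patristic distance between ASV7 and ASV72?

9.97

The path runs ASV7 → … → MRCA → … → ASV72; the MRCA is the root of the tree.
Branch lengths along that path: 1.19 + 0.70 + 1.13 + 0.81 + 1.31 + 0.95 + 1.75 + 1.29 + 0.84 = 9.97.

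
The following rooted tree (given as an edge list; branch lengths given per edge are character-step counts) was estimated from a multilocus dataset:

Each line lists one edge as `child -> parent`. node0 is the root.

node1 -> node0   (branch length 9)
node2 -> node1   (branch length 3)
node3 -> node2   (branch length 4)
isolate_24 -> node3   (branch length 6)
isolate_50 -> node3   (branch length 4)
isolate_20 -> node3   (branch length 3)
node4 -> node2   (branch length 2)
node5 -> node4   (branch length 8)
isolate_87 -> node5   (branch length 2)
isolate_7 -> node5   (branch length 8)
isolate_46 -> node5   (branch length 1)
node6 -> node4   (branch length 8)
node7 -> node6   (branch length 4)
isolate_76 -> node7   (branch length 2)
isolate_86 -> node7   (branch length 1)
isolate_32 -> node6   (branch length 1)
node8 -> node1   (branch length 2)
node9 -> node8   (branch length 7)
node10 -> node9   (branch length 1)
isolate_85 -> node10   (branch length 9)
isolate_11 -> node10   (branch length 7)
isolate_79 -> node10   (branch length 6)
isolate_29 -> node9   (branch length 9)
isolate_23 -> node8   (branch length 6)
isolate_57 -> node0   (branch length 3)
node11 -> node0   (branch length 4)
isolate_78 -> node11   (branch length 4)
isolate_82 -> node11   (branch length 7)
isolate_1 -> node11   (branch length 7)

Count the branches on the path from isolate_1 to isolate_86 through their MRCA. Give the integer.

The MRCA of isolate_1 and isolate_86 is the root of the tree.
From isolate_1 up to that node: 2 branches. From isolate_86 up to the same node: 6 branches. Total: 2 + 6 = 8.

8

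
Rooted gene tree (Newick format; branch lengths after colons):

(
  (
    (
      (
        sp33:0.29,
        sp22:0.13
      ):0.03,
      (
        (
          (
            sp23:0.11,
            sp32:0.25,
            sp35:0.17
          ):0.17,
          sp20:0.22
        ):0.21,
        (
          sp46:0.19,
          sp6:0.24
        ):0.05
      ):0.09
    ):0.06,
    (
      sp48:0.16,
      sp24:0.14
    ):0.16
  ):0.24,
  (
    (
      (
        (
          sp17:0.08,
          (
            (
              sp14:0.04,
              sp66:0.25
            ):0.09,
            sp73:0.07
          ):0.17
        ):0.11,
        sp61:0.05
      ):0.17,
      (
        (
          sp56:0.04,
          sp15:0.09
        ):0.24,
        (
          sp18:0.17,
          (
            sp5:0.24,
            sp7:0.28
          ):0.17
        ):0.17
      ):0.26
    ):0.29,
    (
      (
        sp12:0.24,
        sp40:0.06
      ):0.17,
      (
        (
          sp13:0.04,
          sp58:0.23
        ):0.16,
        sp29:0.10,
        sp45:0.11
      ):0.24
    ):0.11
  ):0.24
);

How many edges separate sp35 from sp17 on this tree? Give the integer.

11

The MRCA of sp35 and sp17 is the root of the tree.
From sp35 up to that node: 6 branches. From sp17 up to the same node: 5 branches. Total: 6 + 5 = 11.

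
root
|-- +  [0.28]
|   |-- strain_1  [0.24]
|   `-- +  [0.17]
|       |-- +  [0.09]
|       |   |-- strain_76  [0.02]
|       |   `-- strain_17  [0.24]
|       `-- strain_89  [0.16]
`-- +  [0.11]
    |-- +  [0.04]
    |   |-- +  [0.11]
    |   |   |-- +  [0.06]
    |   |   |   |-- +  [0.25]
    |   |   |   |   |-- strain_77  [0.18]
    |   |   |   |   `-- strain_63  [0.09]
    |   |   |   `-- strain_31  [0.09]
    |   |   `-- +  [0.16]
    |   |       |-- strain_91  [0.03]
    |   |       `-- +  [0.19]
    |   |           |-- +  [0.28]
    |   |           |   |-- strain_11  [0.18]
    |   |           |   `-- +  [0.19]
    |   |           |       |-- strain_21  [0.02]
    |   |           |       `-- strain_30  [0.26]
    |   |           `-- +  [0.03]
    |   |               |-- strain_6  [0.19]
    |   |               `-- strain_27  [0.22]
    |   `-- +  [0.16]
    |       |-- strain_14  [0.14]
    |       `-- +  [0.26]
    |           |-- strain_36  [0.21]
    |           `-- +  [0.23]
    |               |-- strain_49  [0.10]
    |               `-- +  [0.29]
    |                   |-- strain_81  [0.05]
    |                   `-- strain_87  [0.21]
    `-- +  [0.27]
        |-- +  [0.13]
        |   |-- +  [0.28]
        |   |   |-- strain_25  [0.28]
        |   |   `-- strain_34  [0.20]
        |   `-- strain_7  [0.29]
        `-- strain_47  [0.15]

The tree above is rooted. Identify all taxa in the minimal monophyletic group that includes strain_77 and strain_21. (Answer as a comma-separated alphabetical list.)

strain_11, strain_21, strain_27, strain_30, strain_31, strain_6, strain_63, strain_77, strain_91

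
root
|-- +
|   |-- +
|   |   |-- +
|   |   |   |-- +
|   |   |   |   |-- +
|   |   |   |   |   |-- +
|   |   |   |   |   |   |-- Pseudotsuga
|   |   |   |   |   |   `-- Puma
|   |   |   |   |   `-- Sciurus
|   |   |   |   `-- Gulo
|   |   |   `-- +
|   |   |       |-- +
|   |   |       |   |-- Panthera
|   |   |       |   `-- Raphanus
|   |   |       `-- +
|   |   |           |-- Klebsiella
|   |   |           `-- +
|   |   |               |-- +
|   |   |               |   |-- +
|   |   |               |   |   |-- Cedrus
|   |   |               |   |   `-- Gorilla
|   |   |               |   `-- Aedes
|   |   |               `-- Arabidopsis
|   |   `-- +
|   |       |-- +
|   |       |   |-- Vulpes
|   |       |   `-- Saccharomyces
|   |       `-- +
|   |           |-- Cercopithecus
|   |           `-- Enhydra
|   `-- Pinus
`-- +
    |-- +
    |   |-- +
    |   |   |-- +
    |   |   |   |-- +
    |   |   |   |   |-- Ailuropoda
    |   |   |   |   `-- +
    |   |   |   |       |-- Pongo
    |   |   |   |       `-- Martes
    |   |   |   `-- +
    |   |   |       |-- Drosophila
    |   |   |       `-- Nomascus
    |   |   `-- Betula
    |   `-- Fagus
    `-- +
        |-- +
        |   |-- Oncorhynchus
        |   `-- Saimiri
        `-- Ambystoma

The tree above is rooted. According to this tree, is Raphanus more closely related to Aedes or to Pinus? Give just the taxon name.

The MRCA of Raphanus and Aedes subtends ((Panthera,Raphanus),(Klebsiella,(((Cedrus,Gorilla),Aedes),Arabidopsis))) (7 taxa).
The MRCA of Raphanus and Pinus subtends ((((((Pseudotsuga,Puma),Sciurus),Gulo),((Panthera,Raphanus),(Klebsiella,(((Cedrus,Gorilla),Aedes),Arabidopsis)))),((Vulpes,Saccharomyces),(Cercopithecus,Enhydra))),Pinus) (16 taxa).
The first is nested inside the second, so Raphanus shares a more recent common ancestor with Aedes.

Aedes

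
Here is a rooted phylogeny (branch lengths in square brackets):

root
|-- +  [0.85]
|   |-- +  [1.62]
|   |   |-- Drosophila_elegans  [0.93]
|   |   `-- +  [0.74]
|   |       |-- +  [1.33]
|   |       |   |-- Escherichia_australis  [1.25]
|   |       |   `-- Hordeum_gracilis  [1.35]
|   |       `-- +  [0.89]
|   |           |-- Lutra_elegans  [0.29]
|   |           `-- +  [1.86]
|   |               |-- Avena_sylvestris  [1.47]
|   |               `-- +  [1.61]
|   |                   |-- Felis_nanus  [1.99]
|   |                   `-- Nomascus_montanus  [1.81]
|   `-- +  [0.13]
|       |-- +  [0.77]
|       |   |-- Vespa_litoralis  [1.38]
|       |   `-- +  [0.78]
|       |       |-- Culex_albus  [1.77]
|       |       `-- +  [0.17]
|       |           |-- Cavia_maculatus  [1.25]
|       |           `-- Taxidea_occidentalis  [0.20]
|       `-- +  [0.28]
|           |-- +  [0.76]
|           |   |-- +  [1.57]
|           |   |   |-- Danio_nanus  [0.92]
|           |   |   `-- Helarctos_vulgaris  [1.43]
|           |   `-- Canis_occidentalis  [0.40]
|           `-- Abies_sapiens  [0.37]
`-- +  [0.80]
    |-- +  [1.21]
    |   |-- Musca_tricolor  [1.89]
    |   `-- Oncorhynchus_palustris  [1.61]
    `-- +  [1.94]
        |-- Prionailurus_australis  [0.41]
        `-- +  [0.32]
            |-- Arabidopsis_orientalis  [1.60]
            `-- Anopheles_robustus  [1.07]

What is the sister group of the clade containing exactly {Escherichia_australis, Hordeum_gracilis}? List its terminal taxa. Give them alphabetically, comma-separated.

Avena_sylvestris, Felis_nanus, Lutra_elegans, Nomascus_montanus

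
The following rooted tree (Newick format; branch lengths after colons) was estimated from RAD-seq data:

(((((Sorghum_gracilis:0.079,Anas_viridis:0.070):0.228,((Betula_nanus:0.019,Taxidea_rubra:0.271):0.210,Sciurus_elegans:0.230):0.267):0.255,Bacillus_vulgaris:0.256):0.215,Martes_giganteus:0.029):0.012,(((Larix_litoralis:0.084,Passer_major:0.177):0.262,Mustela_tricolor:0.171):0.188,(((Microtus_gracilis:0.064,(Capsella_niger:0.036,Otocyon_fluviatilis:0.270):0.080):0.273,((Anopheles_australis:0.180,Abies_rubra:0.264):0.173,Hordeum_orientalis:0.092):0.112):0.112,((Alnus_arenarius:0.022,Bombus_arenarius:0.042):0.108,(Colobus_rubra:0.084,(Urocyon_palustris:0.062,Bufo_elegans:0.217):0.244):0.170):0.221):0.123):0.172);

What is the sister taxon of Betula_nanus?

Betula_nanus attaches to the tree at the node subtending (Betula_nanus,Taxidea_rubra).
The other lineage descending from that same node — the sister group — is the single tip Taxidea_rubra.

Taxidea_rubra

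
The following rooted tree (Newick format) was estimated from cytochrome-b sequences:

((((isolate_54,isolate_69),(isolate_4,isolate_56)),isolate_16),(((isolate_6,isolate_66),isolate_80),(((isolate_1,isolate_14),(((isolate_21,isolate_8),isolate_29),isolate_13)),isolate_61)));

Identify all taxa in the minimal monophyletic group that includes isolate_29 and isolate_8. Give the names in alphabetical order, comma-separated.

isolate_21, isolate_29, isolate_8

Tracing isolate_29: it sits inside ((isolate_21,isolate_8),isolate_29).
Tracing isolate_8: it sits inside (isolate_21,isolate_8).
The smallest clade enclosing both is ((isolate_21,isolate_8),isolate_29); the answer is its 3 terminal taxa in alphabetical order.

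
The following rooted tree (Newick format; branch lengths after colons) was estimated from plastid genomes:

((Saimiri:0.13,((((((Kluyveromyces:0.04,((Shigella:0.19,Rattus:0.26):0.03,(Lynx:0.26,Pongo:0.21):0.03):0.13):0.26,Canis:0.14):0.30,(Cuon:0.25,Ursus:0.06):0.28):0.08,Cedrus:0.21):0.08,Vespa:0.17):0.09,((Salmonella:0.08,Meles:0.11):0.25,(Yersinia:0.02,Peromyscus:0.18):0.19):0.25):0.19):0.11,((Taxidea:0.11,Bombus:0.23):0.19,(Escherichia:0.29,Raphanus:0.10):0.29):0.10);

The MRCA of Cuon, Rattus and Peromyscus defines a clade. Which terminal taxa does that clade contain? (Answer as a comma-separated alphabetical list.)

Canis, Cedrus, Cuon, Kluyveromyces, Lynx, Meles, Peromyscus, Pongo, Rattus, Salmonella, Shigella, Ursus, Vespa, Yersinia

Tracing Cuon: it sits inside (Cuon,Ursus).
Tracing Rattus: it sits inside (Shigella,Rattus).
Tracing Peromyscus: it sits inside (Yersinia,Peromyscus).
The smallest clade enclosing all 3 is ((((((Kluyveromyces,((Shigella,Rattus),(Lynx,Pongo))),Canis),(Cuon,Ursus)),Cedrus),Vespa),((Salmonella,Meles),(Yersinia,Peromyscus))); the answer is its 14 terminal taxa in alphabetical order.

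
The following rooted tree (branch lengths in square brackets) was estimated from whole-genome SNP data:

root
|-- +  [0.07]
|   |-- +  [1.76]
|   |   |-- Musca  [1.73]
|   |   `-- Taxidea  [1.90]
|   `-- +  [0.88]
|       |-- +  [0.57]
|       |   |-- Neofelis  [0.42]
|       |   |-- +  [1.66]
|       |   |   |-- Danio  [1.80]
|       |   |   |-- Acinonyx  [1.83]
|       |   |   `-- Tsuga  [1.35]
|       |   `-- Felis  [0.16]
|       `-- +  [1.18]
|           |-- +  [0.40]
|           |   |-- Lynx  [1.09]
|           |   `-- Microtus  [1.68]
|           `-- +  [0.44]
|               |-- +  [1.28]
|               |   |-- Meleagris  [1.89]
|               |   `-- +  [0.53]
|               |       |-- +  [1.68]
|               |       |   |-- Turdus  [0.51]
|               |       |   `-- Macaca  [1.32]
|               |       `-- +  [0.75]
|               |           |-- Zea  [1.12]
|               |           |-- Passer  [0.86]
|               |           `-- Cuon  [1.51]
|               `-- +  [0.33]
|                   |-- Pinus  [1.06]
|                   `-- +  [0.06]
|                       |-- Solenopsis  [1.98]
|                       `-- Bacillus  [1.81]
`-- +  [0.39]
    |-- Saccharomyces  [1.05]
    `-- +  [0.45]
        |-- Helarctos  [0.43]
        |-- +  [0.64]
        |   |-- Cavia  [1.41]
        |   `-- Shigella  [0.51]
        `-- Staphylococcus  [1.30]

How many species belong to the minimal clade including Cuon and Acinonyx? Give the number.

16

The MRCA of Cuon and Acinonyx is the node subtending ((Neofelis,(Danio,Acinonyx,Tsuga),Felis),((Lynx,Microtus),((Meleagris,((Turdus,Macaca),(Zea,Passer,Cuon))),(Pinus,(Solenopsis,Bacillus))))).
That clade contains 16 terminal taxa: Acinonyx, Bacillus, Cuon, Danio, Felis, Lynx, Macaca, Meleagris, Microtus, Neofelis, Passer, Pinus, Solenopsis, Tsuga, Turdus, Zea.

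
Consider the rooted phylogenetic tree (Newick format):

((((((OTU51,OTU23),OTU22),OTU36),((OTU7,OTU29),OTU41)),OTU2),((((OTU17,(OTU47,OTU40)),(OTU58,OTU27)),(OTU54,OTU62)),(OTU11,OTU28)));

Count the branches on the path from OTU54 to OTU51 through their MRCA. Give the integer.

10

The MRCA of OTU54 and OTU51 is the root of the tree.
From OTU54 up to that node: 4 branches. From OTU51 up to the same node: 6 branches. Total: 4 + 6 = 10.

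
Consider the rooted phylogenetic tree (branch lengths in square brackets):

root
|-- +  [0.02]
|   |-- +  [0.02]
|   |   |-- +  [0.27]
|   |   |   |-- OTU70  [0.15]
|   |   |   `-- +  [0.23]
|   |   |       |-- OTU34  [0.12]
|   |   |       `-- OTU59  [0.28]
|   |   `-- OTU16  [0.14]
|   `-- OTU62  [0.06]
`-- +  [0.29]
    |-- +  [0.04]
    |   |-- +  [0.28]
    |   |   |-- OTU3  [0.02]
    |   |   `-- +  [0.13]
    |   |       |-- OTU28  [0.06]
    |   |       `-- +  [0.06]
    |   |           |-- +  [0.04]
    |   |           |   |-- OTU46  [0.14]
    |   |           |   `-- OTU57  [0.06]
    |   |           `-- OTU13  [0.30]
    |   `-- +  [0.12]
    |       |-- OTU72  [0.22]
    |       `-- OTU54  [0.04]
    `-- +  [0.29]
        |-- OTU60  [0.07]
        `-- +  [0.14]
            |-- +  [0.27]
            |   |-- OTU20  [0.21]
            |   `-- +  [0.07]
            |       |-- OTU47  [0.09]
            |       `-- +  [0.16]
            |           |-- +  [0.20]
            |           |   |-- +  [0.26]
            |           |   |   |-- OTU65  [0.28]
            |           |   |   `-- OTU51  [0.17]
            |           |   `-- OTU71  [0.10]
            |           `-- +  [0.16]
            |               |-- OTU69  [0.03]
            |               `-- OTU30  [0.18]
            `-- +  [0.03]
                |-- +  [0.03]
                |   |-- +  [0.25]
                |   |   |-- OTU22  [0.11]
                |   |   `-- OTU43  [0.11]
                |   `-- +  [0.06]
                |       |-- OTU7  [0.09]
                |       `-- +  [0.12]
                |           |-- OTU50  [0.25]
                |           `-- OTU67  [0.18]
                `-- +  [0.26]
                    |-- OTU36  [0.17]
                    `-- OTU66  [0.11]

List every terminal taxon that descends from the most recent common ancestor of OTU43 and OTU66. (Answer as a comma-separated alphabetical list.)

OTU22, OTU36, OTU43, OTU50, OTU66, OTU67, OTU7

Tracing OTU43: it sits inside (OTU22,OTU43).
Tracing OTU66: it sits inside (OTU36,OTU66).
The smallest clade enclosing both is (((OTU22,OTU43),(OTU7,(OTU50,OTU67))),(OTU36,OTU66)); the answer is its 7 terminal taxa in alphabetical order.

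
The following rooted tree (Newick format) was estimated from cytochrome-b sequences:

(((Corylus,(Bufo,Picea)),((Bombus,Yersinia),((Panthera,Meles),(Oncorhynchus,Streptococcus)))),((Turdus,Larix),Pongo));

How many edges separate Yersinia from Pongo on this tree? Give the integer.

The MRCA of Yersinia and Pongo is the root of the tree.
From Yersinia up to that node: 4 branches. From Pongo up to the same node: 2 branches. Total: 4 + 2 = 6.

6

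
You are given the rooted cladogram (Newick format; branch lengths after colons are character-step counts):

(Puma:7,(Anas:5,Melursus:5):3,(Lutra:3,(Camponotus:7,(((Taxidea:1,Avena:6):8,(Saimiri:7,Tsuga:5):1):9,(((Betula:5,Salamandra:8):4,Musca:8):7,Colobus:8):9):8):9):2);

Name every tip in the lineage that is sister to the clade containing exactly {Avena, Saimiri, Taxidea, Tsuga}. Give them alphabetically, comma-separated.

The clade containing exactly {Avena, Saimiri, Taxidea, Tsuga} attaches to the tree at the node subtending (((Taxidea,Avena),(Saimiri,Tsuga)),(((Betula,Salamandra),Musca),Colobus)).
The other lineage descending from that same node — the sister group — is (((Betula,Salamandra),Musca),Colobus); its 4 tips in alphabetical order are the answer.

Betula, Colobus, Musca, Salamandra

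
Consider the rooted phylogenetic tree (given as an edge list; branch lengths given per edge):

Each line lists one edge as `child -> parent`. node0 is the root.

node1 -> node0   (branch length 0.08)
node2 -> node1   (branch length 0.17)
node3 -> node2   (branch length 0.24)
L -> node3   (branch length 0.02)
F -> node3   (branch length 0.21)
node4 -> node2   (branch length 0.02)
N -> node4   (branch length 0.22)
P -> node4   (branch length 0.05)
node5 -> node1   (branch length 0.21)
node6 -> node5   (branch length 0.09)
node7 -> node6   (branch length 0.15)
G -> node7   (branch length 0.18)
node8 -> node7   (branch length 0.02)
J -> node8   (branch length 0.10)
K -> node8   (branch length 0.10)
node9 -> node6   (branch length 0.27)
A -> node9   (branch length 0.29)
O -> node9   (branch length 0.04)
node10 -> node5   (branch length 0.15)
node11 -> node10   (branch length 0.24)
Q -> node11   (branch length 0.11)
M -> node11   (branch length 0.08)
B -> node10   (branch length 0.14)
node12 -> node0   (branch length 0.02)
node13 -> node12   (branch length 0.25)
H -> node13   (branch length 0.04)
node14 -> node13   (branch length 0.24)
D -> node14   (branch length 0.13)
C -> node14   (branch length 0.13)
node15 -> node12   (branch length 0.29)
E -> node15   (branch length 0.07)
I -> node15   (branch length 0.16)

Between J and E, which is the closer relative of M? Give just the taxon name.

The MRCA of M and J subtends (((G,(J,K)),(A,O)),((Q,M),B)) (8 taxa).
The MRCA of M and E is the root, subtending the entire tree (17 taxa).
The first is nested inside the second, so M shares a more recent common ancestor with J.

J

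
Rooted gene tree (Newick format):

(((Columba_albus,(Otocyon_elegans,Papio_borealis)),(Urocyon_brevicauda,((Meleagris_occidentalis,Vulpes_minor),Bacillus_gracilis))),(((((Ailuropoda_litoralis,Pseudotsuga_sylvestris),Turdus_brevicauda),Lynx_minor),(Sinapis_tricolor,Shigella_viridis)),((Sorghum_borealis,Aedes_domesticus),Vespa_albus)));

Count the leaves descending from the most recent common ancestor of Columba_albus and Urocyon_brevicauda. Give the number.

7

The MRCA of Columba_albus and Urocyon_brevicauda is the node subtending ((Columba_albus,(Otocyon_elegans,Papio_borealis)),(Urocyon_brevicauda,((Meleagris_occidentalis,Vulpes_minor),Bacillus_gracilis))).
That clade contains 7 terminal taxa: Bacillus_gracilis, Columba_albus, Meleagris_occidentalis, Otocyon_elegans, Papio_borealis, Urocyon_brevicauda, Vulpes_minor.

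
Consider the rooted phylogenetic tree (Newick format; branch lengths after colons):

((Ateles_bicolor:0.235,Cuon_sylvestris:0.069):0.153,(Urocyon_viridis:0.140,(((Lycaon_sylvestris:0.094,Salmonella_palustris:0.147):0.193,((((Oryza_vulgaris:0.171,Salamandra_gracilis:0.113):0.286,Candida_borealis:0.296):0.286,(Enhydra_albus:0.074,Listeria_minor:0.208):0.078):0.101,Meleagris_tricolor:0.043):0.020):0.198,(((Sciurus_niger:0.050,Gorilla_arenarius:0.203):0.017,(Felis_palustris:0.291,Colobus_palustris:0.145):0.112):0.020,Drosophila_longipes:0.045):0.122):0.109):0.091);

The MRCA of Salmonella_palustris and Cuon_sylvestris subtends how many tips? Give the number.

16

The MRCA of Salmonella_palustris and Cuon_sylvestris is the root, so the clade is the entire tree.
That clade contains 16 terminal taxa: Ateles_bicolor, Candida_borealis, Colobus_palustris, Cuon_sylvestris, Drosophila_longipes, Enhydra_albus, Felis_palustris, Gorilla_arenarius, Listeria_minor, Lycaon_sylvestris, Meleagris_tricolor, Oryza_vulgaris, Salamandra_gracilis, Salmonella_palustris, Sciurus_niger, Urocyon_viridis.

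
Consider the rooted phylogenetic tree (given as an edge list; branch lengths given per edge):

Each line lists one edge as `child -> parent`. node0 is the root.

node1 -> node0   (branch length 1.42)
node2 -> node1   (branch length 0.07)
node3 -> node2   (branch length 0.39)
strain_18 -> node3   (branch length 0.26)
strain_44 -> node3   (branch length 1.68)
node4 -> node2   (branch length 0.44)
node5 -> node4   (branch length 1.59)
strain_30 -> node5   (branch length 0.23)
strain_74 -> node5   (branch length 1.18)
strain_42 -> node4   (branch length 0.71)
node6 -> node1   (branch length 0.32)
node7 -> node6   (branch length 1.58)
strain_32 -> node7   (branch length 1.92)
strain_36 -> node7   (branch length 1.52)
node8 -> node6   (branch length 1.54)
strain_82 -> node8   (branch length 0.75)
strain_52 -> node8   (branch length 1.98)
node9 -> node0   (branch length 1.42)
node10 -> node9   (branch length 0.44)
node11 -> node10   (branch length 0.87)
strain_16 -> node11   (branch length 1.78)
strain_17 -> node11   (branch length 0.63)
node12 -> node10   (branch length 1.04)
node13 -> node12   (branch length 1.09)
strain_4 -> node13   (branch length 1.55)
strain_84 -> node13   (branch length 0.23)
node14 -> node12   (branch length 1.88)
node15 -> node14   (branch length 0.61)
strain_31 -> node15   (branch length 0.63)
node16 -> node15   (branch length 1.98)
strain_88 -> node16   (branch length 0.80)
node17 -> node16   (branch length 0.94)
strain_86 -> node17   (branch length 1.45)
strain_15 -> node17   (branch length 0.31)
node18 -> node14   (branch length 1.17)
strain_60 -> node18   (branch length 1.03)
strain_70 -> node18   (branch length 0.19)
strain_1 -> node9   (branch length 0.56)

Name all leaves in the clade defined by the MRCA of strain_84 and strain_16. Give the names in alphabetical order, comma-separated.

Tracing strain_84: it sits inside (strain_4,strain_84).
Tracing strain_16: it sits inside (strain_16,strain_17).
The smallest clade enclosing both is ((strain_16,strain_17),((strain_4,strain_84),((strain_31,(strain_88,(strain_86,strain_15))),(strain_60,strain_70)))); the answer is its 10 terminal taxa in alphabetical order.

strain_15, strain_16, strain_17, strain_31, strain_4, strain_60, strain_70, strain_84, strain_86, strain_88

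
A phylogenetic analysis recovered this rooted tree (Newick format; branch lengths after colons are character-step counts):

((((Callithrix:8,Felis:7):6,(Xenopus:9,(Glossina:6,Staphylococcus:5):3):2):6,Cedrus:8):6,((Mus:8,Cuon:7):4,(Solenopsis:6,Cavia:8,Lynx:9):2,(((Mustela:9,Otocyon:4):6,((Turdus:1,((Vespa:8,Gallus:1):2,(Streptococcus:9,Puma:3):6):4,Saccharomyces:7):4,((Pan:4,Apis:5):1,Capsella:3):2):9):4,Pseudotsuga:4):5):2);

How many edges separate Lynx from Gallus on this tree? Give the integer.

9

The MRCA of Lynx and Gallus is the node subtending ((Mus,Cuon),(Solenopsis,Cavia,Lynx),(((Mustela,Otocyon),((Turdus,((Vespa,Gallus),(Streptococcus,Puma)),Saccharomyces),((Pan,Apis),Capsella))),Pseudotsuga)).
From Lynx up to that node: 2 branches. From Gallus up to the same node: 7 branches. Total: 2 + 7 = 9.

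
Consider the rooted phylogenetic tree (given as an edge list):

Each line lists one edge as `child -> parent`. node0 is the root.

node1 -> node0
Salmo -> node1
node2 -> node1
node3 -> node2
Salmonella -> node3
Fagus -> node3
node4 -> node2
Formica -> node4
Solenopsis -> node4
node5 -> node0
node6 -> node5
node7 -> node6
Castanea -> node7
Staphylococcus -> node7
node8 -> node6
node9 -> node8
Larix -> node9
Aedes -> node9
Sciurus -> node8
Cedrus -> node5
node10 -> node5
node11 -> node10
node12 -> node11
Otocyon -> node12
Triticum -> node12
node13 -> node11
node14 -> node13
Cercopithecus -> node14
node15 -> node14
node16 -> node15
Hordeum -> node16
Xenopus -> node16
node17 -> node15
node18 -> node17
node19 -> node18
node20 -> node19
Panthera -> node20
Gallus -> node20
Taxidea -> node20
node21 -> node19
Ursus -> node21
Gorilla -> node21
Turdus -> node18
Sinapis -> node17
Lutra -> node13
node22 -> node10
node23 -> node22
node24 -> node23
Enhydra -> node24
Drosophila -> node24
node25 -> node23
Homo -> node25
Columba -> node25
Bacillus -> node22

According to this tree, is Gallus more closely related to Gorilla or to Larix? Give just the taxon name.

The MRCA of Gallus and Gorilla subtends ((Panthera,Gallus,Taxidea),(Ursus,Gorilla)) (5 taxa).
The MRCA of Gallus and Larix subtends (((Castanea,Staphylococcus),((Larix,Aedes),Sciurus)),Cedrus,(((Otocyon,Triticum),((Cercopithecus,((Hordeum,Xenopus),((((Panthera,Gallus,Taxidea),(Ursus,Gorilla)),Turdus),Sinapis))),Lutra)),(((Enhydra,Drosophila),(Homo,Columba)),Bacillus))) (24 taxa).
The first is nested inside the second, so Gallus shares a more recent common ancestor with Gorilla.

Gorilla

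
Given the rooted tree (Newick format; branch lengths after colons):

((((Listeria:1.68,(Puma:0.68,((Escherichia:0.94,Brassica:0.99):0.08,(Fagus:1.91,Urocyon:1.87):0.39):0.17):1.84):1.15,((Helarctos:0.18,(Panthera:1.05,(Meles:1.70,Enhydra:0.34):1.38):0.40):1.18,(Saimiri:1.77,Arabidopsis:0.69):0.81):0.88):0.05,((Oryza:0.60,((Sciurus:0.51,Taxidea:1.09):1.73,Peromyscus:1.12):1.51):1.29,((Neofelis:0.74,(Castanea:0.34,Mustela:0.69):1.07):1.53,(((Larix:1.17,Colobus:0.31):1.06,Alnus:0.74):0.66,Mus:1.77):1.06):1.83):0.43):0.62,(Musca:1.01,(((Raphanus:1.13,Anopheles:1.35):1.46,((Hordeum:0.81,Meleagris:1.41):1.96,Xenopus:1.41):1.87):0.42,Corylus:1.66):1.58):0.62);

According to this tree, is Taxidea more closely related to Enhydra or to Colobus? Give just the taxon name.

Colobus

The MRCA of Taxidea and Colobus subtends ((Oryza,((Sciurus,Taxidea),Peromyscus)),((Neofelis,(Castanea,Mustela)),(((Larix,Colobus),Alnus),Mus))) (11 taxa).
The MRCA of Taxidea and Enhydra subtends (((Listeria,(Puma,((Escherichia,Brassica),(Fagus,Urocyon)))),((Helarctos,(Panthera,(Meles,Enhydra))),(Saimiri,Arabidopsis))),((Oryza,((Sciurus,Taxidea),Peromyscus)),((Neofelis,(Castanea,Mustela)),(((Larix,Colobus),Alnus),Mus)))) (23 taxa).
The first is nested inside the second, so Taxidea shares a more recent common ancestor with Colobus.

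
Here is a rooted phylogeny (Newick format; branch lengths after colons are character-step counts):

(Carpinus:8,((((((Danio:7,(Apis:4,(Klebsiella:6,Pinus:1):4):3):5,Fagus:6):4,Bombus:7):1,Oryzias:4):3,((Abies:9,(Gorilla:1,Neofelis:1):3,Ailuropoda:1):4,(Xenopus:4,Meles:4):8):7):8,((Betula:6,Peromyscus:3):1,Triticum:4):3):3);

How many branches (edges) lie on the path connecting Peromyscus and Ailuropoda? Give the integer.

The MRCA of Peromyscus and Ailuropoda is the node subtending ((((((Danio,(Apis,(Klebsiella,Pinus))),Fagus),Bombus),Oryzias),((Abies,(Gorilla,Neofelis),Ailuropoda),(Xenopus,Meles))),((Betula,Peromyscus),Triticum)).
From Peromyscus up to that node: 3 branches. From Ailuropoda up to the same node: 4 branches. Total: 3 + 4 = 7.

7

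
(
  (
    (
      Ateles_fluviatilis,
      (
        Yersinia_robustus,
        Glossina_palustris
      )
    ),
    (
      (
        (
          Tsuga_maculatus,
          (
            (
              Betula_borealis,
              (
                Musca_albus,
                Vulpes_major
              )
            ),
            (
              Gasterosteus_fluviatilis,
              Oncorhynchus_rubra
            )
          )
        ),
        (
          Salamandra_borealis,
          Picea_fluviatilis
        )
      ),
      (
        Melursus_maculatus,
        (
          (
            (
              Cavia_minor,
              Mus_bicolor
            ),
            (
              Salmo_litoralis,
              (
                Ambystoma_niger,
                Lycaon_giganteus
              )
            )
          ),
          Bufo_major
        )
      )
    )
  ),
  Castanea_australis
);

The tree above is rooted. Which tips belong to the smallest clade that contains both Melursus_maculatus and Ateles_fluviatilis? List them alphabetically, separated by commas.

Tracing Melursus_maculatus: it sits inside (Melursus_maculatus,(((Cavia_minor,Mus_bicolor),(Salmo_litoralis,(Ambystoma_niger,Lycaon_giganteus))),Bufo_major)).
Tracing Ateles_fluviatilis: it sits inside (Ateles_fluviatilis,(Yersinia_robustus,Glossina_palustris)).
The smallest clade enclosing both is ((Ateles_fluviatilis,(Yersinia_robustus,Glossina_palustris)),(((Tsuga_maculatus,((Betula_borealis,(Musca_albus,Vulpes_major)),(Gasterosteus_fluviatilis,Oncorhynchus_rubra))),(Salamandra_borealis,Picea_fluviatilis)),(Melursus_maculatus,(((Cavia_minor,Mus_bicolor),(Salmo_litoralis,(Ambystoma_niger,Lycaon_giganteus))),Bufo_major)))); the answer is its 18 terminal taxa in alphabetical order.

Ambystoma_niger, Ateles_fluviatilis, Betula_borealis, Bufo_major, Cavia_minor, Gasterosteus_fluviatilis, Glossina_palustris, Lycaon_giganteus, Melursus_maculatus, Mus_bicolor, Musca_albus, Oncorhynchus_rubra, Picea_fluviatilis, Salamandra_borealis, Salmo_litoralis, Tsuga_maculatus, Vulpes_major, Yersinia_robustus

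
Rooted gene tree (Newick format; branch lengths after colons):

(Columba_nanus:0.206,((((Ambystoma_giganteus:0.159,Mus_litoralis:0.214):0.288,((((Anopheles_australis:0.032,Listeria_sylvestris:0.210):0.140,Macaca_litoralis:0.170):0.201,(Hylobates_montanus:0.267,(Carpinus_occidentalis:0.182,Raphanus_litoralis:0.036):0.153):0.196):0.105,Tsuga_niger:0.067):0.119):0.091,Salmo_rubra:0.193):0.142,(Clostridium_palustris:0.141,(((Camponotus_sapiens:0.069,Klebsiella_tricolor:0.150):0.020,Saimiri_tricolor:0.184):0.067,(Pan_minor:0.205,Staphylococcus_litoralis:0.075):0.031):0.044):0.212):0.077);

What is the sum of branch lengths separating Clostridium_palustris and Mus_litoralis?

1.088

The path runs Clostridium_palustris → … → MRCA → … → Mus_litoralis; the MRCA is the node subtending ((((Ambystoma_giganteus,Mus_litoralis),((((Anopheles_australis,Listeria_sylvestris),Macaca_litoralis),(Hylobates_montanus,(Carpinus_occidentalis,Raphanus_litoralis))),Tsuga_niger)),Salmo_rubra),(Clostridium_palustris,(((Camponotus_sapiens,Klebsiella_tricolor),Saimiri_tricolor),(Pan_minor,Staphylococcus_litoralis)))).
Branch lengths along that path: 0.141 + 0.212 + 0.142 + 0.091 + 0.288 + 0.214 = 1.088.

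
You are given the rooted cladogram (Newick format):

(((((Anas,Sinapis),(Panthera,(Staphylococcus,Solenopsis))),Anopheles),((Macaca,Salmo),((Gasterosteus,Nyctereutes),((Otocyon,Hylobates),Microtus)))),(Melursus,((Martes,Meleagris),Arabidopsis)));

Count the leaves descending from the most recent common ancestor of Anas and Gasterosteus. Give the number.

13

The MRCA of Anas and Gasterosteus is the node subtending ((((Anas,Sinapis),(Panthera,(Staphylococcus,Solenopsis))),Anopheles),((Macaca,Salmo),((Gasterosteus,Nyctereutes),((Otocyon,Hylobates),Microtus)))).
That clade contains 13 terminal taxa: Anas, Anopheles, Gasterosteus, Hylobates, Macaca, Microtus, Nyctereutes, Otocyon, Panthera, Salmo, Sinapis, Solenopsis, Staphylococcus.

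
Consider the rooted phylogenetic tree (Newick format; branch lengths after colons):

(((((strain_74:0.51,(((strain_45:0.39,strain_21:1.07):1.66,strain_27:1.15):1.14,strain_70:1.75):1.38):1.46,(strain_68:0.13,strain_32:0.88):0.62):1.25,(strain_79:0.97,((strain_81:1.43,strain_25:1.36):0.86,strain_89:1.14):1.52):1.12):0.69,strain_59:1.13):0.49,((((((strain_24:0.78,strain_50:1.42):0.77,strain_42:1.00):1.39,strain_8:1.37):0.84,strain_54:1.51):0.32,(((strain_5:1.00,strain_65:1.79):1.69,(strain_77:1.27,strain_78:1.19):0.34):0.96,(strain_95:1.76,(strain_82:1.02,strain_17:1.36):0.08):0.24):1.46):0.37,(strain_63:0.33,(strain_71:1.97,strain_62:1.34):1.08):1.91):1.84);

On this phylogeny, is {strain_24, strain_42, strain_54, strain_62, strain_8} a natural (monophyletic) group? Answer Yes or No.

No

The MRCA of the listed taxa subtends ((((((strain_24,strain_50),strain_42),strain_8),strain_54),(((strain_5,strain_65),(strain_77,strain_78)),(strain_95,(strain_82,strain_17)))),(strain_63,(strain_71,strain_62))).
That clade also contains strain_17, strain_5, strain_50, strain_63, strain_65, strain_71, strain_77, strain_78, strain_82, strain_95, which are not in the proposed group, so the group is not monophyletic.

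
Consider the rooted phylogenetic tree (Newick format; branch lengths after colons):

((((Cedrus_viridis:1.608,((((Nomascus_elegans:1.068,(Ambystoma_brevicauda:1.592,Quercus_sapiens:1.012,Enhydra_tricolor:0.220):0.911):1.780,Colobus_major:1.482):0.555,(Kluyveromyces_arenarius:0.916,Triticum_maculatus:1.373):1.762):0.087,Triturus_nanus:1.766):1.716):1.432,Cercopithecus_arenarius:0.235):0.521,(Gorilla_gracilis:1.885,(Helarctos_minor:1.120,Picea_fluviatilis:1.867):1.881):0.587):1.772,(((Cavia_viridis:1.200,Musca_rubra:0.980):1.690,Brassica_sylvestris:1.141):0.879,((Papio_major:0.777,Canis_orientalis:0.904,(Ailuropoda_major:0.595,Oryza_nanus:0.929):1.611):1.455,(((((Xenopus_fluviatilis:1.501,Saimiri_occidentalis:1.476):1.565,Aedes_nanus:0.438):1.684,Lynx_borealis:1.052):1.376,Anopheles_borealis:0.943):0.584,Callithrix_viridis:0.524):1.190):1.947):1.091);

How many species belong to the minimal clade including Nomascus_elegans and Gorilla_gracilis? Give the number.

13

The MRCA of Nomascus_elegans and Gorilla_gracilis is the node subtending (((Cedrus_viridis,((((Nomascus_elegans,(Ambystoma_brevicauda,Quercus_sapiens,Enhydra_tricolor)),Colobus_major),(Kluyveromyces_arenarius,Triticum_maculatus)),Triturus_nanus)),Cercopithecus_arenarius),(Gorilla_gracilis,(Helarctos_minor,Picea_fluviatilis))).
That clade contains 13 terminal taxa: Ambystoma_brevicauda, Cedrus_viridis, Cercopithecus_arenarius, Colobus_major, Enhydra_tricolor, Gorilla_gracilis, Helarctos_minor, Kluyveromyces_arenarius, Nomascus_elegans, Picea_fluviatilis, Quercus_sapiens, Triticum_maculatus, Triturus_nanus.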